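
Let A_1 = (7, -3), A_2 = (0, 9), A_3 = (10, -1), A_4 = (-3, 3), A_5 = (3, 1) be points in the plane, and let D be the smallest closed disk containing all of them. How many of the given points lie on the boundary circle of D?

3

The minimum enclosing circle of a finite set is fixed by two of the points (as a diameter) or three (as a circumcircle).
The minimum enclosing circle is determined by three boundary points: A_2, A_3, A_4.
Their circumcentre is (25/6, 19/6) with r² = 925/18.
The farthest remaining point A_1 is at distance² 829/18 ≤ 925/18.
The points at distance exactly r from the centre are A_2, A_3, A_4 — 3 points.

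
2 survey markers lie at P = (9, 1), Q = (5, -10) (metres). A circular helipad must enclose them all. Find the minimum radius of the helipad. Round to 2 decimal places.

5.85

The smallest circle enclosing two points has them as diameter endpoints.
Centre = midpoint = (7, -4.5); r² = |PQ|²/4 = 137/4 = 34.25.
r = √(34.25) ≈ 5.85.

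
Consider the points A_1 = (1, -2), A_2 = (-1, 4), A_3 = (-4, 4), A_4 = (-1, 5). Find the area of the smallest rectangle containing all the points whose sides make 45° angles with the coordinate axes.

In coordinates u = x + y, v = x − y the rectangle is axis-aligned; the map (x,y)→(u,v) scales areas by 2.
u-values: -1, 3, 0, 4; range = 4 − (-1) = 5.
v-values: 3, -5, -8, -6; range = 3 − (-8) = 11.
Area = (5 × 11) / 2 = 27.5.

27.5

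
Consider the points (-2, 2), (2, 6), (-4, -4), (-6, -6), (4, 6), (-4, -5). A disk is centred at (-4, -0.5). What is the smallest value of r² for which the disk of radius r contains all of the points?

The required radius is the distance from (-4, -0.5) to the farthest point.
Squared distances: 10.25, 78.25, 12.25, 34.25, 106.25, 20.25.
Maximum is 106.25, attained at (4, 6).

106.25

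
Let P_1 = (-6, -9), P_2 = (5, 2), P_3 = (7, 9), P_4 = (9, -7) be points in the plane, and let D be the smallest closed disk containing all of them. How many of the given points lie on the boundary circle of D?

The minimum enclosing circle of a finite set is fixed by two of the points (as a diameter) or three (as a circumcircle).
The farthest pair is P_1–P_3 with squared distance 493. The circle on this segment as diameter has centre (0.5, 0) and r² = 493/4 = 123.25.
Check P_2: distance² to centre = 24.25 ≤ 123.25, so it lies inside.
All remaining points lie in this disk, and no smaller disk contains both endpoints, so this is the minimum enclosing circle.
The points at distance exactly r from the centre are P_1, P_3 — 2 points.

2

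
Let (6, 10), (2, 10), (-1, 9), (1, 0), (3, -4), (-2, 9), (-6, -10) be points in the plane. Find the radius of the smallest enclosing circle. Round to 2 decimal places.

11.66

A smallest enclosing disk is always determined by at most three of the input points on its boundary.
The farthest pair is (6, 10)–(-6, -10) with squared distance 544. The circle on this segment as diameter has centre (0, 0) and r² = 544/4 = 136.
Check (2, 10): distance² to centre = 104 ≤ 136, so it lies inside.
All remaining points lie in this disk, and no smaller disk contains both endpoints, so this is the minimum enclosing circle.
r = √136 ≈ 11.66.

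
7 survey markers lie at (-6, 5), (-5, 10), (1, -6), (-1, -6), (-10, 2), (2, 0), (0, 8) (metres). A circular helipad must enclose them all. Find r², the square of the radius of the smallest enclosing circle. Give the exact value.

73

The farthest pair is (-5, 10)–(1, -6) with squared distance 292. The circle on this segment as diameter has centre (-2, 2) and r² = 292/4 = 73.
Check (-6, 5): distance² to centre = 25 ≤ 73, so it lies inside.
All remaining points lie in this disk, and no smaller disk contains both endpoints, so this is the minimum enclosing circle.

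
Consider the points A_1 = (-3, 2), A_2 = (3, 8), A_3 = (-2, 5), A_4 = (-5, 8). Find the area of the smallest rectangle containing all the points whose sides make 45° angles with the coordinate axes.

In coordinates u = x + y, v = x − y the rectangle is axis-aligned; the map (x,y)→(u,v) scales areas by 2.
u-values: -1, 11, 3, 3; range = 11 − (-1) = 12.
v-values: -5, -5, -7, -13; range = -5 − (-13) = 8.
Area = (12 × 8) / 2 = 48.

48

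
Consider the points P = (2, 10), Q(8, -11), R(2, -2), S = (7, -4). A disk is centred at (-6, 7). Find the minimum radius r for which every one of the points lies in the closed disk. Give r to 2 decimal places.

The required radius is the distance from (-6, 7) to the farthest point.
Squared distances: 73, 520, 145, 290.
Maximum is 520, attained at Q.
r = √520 ≈ 22.80.

22.80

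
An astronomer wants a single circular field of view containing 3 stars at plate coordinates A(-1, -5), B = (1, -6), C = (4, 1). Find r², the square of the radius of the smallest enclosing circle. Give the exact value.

8845/578

Side lengths²: AB² = 5, AC² = 61, BC² = 58.
Since AC² = 61 < 58 + 5 = 63, the triangle is acute, so the smallest enclosing circle is the circumcircle.
Circumcentre = (57/34, -73/34), r² = 8845/578.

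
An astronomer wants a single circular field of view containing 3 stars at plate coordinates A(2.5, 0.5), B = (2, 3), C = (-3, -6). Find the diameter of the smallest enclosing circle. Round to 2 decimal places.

Side lengths²: AB² = 6.5, AC² = 72.5, BC² = 106.
Since BC² = 106 ≥ 72.5 + 6.5 = 79, the angle opposite BC is not acute, so the smallest enclosing circle has BC as diameter.
Centre = midpoint of BC = (-0.5, -1.5), r² = 106/4 = 26.5.
Diameter = 2r = 2√(26.5) ≈ 10.30.

10.30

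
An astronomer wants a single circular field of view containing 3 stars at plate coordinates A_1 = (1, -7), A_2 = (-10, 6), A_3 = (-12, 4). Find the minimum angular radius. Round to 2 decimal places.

8.54

Side lengths²: A_1A_2² = 290, A_1A_3² = 290, A_2A_3² = 8.
Since A_1A_3² = 290 < 290 + 8 = 298, the triangle is acute, so the smallest enclosing circle is the circumcircle.
Circumcentre = (-121/24, -23/24), r² = 21025/288.
r = √(21025/288) ≈ 8.54.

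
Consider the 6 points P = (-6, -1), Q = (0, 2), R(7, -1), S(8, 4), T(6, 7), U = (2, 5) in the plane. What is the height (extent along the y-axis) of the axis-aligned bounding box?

8

max y = 7, min y = -1, so height = 8.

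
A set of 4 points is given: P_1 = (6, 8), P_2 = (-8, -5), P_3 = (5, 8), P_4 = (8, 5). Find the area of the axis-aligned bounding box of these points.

x ranges over [-8, 8], width 16.
y ranges over [-5, 8], height 13.
Area = 16 × 13 = 208.

208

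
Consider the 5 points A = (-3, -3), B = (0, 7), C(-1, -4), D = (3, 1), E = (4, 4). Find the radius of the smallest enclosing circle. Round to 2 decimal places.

The farthest pair is B–C with squared distance 122. The circle on this segment as diameter has centre (-0.5, 1.5) and r² = 122/4 = 30.5.
Check A: distance² to centre = 26.5 ≤ 30.5, so it lies inside.
All remaining points lie in this disk, and no smaller disk contains both endpoints, so this is the minimum enclosing circle.
r = √(30.5) ≈ 5.52.

5.52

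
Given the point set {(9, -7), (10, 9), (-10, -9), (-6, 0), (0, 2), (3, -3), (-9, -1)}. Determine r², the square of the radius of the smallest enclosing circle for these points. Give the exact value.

181

The minimum enclosing circle of a finite set is fixed by two of the points (as a diameter) or three (as a circumcircle).
The farthest pair is (10, 9)–(-10, -9) with squared distance 724. The circle on this segment as diameter has centre (0, 0) and r² = 724/4 = 181.
Check (9, -7): distance² to centre = 130 ≤ 181, so it lies inside.
All remaining points lie in this disk, and no smaller disk contains both endpoints, so this is the minimum enclosing circle.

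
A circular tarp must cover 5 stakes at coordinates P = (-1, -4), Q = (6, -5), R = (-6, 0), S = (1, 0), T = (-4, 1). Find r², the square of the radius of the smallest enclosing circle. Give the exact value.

42.25

The minimum enclosing circle of a finite set is fixed by two of the points (as a diameter) or three (as a circumcircle).
The farthest pair is Q–R with squared distance 169. The circle on this segment as diameter has centre (0, -2.5) and r² = 169/4 = 42.25.
Check P: distance² to centre = 3.25 ≤ 42.25, so it lies inside.
All remaining points lie in this disk, and no smaller disk contains both endpoints, so this is the minimum enclosing circle.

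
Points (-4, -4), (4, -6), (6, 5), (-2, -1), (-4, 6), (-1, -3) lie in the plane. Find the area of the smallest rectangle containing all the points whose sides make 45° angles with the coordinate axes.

190

In coordinates u = x + y, v = x − y the rectangle is axis-aligned; the map (x,y)→(u,v) scales areas by 2.
u-values: -8, -2, 11, -3, 2, -4; range = 11 − (-8) = 19.
v-values: 0, 10, 1, -1, -10, 2; range = 10 − (-10) = 20.
Area = (19 × 20) / 2 = 190.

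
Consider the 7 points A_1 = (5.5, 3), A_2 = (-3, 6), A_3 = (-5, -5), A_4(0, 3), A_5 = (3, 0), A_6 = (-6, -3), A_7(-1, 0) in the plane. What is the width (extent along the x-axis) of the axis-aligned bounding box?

11.5

max x = 5.5, min x = -6, so width = 11.5.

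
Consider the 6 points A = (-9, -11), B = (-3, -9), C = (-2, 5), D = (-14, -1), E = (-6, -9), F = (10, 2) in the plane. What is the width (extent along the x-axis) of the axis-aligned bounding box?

24

max x = 10, min x = -14, so width = 24.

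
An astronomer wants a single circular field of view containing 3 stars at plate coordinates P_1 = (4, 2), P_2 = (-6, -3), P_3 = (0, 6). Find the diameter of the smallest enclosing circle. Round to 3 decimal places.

Side lengths²: P_1P_2² = 125, P_1P_3² = 32, P_2P_3² = 117.
Since P_1P_2² = 125 < 117 + 32 = 149, the triangle is acute, so the smallest enclosing circle is the circumcircle.
Circumcentre = (-1.5, 0.5), r² = 32.5.
Diameter = 2r = 2√(32.5) ≈ 11.402.

11.402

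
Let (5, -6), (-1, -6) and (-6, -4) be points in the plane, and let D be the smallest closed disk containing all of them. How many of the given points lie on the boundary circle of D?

2

Call the three points A, B, C in the order given.
Side lengths²: AB² = 36, AC² = 125, BC² = 29.
Since AC² = 125 ≥ 36 + 29 = 65, the angle opposite AC is not acute, so the smallest enclosing circle has AC as diameter.
Centre = midpoint of AC = (-0.5, -5), r² = 125/4 = 31.25.
The points at distance exactly r from the centre are (5, -6), (-6, -4) — 2 points.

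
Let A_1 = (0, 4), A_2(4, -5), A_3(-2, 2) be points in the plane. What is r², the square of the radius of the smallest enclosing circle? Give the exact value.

24.25

Side lengths²: A_1A_2² = 97, A_1A_3² = 8, A_2A_3² = 85.
Since A_1A_2² = 97 ≥ 85 + 8 = 93, the angle opposite A_1A_2 is not acute, so the smallest enclosing circle has A_1A_2 as diameter.
Centre = midpoint of A_1A_2 = (2, -0.5), r² = 97/4 = 24.25.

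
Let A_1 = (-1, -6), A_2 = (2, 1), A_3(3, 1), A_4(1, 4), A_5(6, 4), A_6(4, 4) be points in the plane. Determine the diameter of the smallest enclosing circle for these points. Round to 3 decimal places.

12.207

The minimum enclosing circle of a finite set is fixed by two of the points (as a diameter) or three (as a circumcircle).
The farthest pair is A_1–A_5 with squared distance 149. The circle on this segment as diameter has centre (2.5, -1) and r² = 149/4 = 37.25.
Check A_2: distance² to centre = 4.25 ≤ 37.25, so it lies inside.
All remaining points lie in this disk, and no smaller disk contains both endpoints, so this is the minimum enclosing circle.
Diameter = 2r = 2√(37.25) ≈ 12.207.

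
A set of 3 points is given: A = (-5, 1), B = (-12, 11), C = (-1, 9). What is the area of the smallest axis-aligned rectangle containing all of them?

110

x ranges over [-12, -1], width 11.
y ranges over [1, 11], height 10.
Area = 11 × 10 = 110.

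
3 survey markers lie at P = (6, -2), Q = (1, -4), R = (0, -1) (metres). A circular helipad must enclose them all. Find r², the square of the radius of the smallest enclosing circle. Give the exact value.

Side lengths²: PQ² = 29, PR² = 37, QR² = 10.
Since PR² = 37 < 29 + 10 = 39, the triangle is acute, so the smallest enclosing circle is the circumcircle.
Circumcentre = (101/34, -57/34), r² = 5365/578.

5365/578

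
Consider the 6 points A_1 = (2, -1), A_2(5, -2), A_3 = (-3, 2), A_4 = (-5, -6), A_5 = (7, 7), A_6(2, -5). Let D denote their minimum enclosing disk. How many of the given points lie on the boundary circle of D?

2

The minimum enclosing circle of a finite set is fixed by two of the points (as a diameter) or three (as a circumcircle).
The farthest pair is A_4–A_5 with squared distance 313. The circle on this segment as diameter has centre (1, 0.5) and r² = 313/4 = 78.25.
Check A_1: distance² to centre = 3.25 ≤ 78.25, so it lies inside.
All remaining points lie in this disk, and no smaller disk contains both endpoints, so this is the minimum enclosing circle.
The points at distance exactly r from the centre are A_4, A_5 — 2 points.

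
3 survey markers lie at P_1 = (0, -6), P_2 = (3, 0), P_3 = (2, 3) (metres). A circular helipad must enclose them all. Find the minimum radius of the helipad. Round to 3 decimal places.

4.610

Side lengths²: P_1P_2² = 45, P_1P_3² = 85, P_2P_3² = 10.
Since P_1P_3² = 85 ≥ 45 + 10 = 55, the angle opposite P_1P_3 is not acute, so the smallest enclosing circle has P_1P_3 as diameter.
Centre = midpoint of P_1P_3 = (1, -1.5), r² = 85/4 = 21.25.
r = √(21.25) ≈ 4.610.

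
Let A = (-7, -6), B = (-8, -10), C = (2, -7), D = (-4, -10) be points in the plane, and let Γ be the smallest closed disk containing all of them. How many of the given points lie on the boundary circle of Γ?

2

The minimum enclosing circle of a finite set is fixed by two of the points (as a diameter) or three (as a circumcircle).
The farthest pair is B–C with squared distance 109. The circle on this segment as diameter has centre (-3, -8.5) and r² = 109/4 = 27.25.
Check A: distance² to centre = 22.25 ≤ 27.25, so it lies inside.
All remaining points lie in this disk, and no smaller disk contains both endpoints, so this is the minimum enclosing circle.
The points at distance exactly r from the centre are B, C — 2 points.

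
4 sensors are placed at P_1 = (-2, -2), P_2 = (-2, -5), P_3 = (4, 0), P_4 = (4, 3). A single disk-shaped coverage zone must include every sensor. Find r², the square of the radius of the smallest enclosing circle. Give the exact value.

25

The minimum enclosing circle of a finite set is fixed by two of the points (as a diameter) or three (as a circumcircle).
The farthest pair is P_2–P_4 with squared distance 100. The circle on this segment as diameter has centre (1, -1) and r² = 100/4 = 25.
Check P_1: distance² to centre = 10 ≤ 25, so it lies inside.
All remaining points lie in this disk, and no smaller disk contains both endpoints, so this is the minimum enclosing circle.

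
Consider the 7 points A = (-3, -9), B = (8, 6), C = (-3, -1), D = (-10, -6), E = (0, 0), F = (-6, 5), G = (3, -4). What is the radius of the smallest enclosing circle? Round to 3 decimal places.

The minimum enclosing circle of a finite set is fixed by two of the points (as a diameter) or three (as a circumcircle).
The farthest pair is B–D with squared distance 468. The circle on this segment as diameter has centre (-1, 0) and r² = 468/4 = 117.
Check A: distance² to centre = 85 ≤ 117, so it lies inside.
All remaining points lie in this disk, and no smaller disk contains both endpoints, so this is the minimum enclosing circle.
r = √117 ≈ 10.817.

10.817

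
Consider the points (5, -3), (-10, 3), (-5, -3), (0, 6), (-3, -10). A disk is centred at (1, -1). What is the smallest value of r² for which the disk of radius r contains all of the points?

The required radius is the distance from (1, -1) to the farthest point.
Squared distances: 20, 137, 40, 50, 97.
Maximum is 137, attained at (-10, 3).

137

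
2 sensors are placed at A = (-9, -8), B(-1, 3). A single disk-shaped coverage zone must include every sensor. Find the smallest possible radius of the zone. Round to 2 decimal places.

The smallest circle enclosing two points has them as diameter endpoints.
Centre = midpoint = (-5, -2.5); r² = |AB|²/4 = 185/4 = 46.25.
r = √(46.25) ≈ 6.80.

6.80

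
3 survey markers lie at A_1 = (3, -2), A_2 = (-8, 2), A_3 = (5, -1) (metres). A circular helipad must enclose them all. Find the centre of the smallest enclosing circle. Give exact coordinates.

(-1.5, 0.5)

Side lengths²: A_1A_2² = 137, A_1A_3² = 5, A_2A_3² = 178.
Since A_2A_3² = 178 ≥ 137 + 5 = 142, the angle opposite A_2A_3 is not acute, so the smallest enclosing circle has A_2A_3 as diameter.
Centre = midpoint of A_2A_3 = (-1.5, 0.5), r² = 178/4 = 44.5.
Centre = (-1.5, 0.5).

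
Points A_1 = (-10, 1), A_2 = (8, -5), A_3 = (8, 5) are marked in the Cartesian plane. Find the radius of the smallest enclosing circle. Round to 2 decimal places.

Side lengths²: A_1A_2² = 360, A_1A_3² = 340, A_2A_3² = 100.
Since A_1A_2² = 360 < 340 + 100 = 440, the triangle is acute, so the smallest enclosing circle is the circumcircle.
Circumcentre = (-1/3, 0), r² = 850/9.
r = √(850/9) ≈ 9.72.

9.72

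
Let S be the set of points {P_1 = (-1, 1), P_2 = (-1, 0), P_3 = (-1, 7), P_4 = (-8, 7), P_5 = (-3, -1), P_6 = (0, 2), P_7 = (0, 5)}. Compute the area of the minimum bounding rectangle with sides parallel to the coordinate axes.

64

x ranges over [-8, 0], width 8.
y ranges over [-1, 7], height 8.
Area = 8 × 8 = 64.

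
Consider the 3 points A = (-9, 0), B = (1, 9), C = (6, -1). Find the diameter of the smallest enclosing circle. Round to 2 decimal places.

15.59

Side lengths²: AB² = 181, AC² = 226, BC² = 125.
Since AC² = 226 < 181 + 125 = 306, the triangle is acute, so the smallest enclosing circle is the circumcircle.
Circumcentre = (-79/58, 91/58), r² = 102265/1682.
Diameter = 2r = 2√(102265/1682) ≈ 15.59.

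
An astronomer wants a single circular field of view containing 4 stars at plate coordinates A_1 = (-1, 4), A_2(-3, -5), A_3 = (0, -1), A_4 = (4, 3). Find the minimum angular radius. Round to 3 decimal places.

5.315

A smallest enclosing disk is always determined by at most three of the input points on its boundary.
The farthest pair is A_2–A_4 with squared distance 113. The circle on this segment as diameter has centre (0.5, -1) and r² = 113/4 = 28.25.
Check A_1: distance² to centre = 27.25 ≤ 28.25, so it lies inside.
All remaining points lie in this disk, and no smaller disk contains both endpoints, so this is the minimum enclosing circle.
r = √(28.25) ≈ 5.315.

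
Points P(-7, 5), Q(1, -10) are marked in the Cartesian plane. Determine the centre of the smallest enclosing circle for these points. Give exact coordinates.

The smallest circle enclosing two points has them as diameter endpoints.
Centre = midpoint = (-3, -2.5); r² = |PQ|²/4 = 289/4 = 72.25.
Centre = (-3, -2.5).

(-3, -2.5)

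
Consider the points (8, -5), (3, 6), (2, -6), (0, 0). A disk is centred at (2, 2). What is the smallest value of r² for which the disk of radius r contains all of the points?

The required radius is the distance from (2, 2) to the farthest point.
Squared distances: 85, 17, 64, 8.
Maximum is 85, attained at (8, -5).

85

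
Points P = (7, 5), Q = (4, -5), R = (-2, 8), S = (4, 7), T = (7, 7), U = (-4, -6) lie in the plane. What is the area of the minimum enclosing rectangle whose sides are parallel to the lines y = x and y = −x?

In coordinates u = x + y, v = x − y the rectangle is axis-aligned; the map (x,y)→(u,v) scales areas by 2.
u-values: 12, -1, 6, 11, 14, -10; range = 14 − (-10) = 24.
v-values: 2, 9, -10, -3, 0, 2; range = 9 − (-10) = 19.
Area = (24 × 19) / 2 = 228.

228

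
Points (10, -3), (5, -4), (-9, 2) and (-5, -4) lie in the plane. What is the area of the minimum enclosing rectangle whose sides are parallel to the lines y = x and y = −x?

In coordinates u = x + y, v = x − y the rectangle is axis-aligned; the map (x,y)→(u,v) scales areas by 2.
u-values: 7, 1, -7, -9; range = 7 − (-9) = 16.
v-values: 13, 9, -11, -1; range = 13 − (-11) = 24.
Area = (16 × 24) / 2 = 192.

192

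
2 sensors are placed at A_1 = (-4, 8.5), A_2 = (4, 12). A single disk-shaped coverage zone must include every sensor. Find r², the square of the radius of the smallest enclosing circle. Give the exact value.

The smallest circle enclosing two points has them as diameter endpoints.
Centre = midpoint = (0, 10.25); r² = |A_1A_2|²/4 = 76.25/4 = 19.0625.

19.0625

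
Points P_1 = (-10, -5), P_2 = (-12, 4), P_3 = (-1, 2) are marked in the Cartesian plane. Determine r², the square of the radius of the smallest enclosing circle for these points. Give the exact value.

Side lengths²: P_1P_2² = 85, P_1P_3² = 130, P_2P_3² = 125.
Since P_1P_3² = 130 < 125 + 85 = 210, the triangle is acute, so the smallest enclosing circle is the circumcircle.
Circumcentre = (-265/38, 15/38), r² = 27625/722.

27625/722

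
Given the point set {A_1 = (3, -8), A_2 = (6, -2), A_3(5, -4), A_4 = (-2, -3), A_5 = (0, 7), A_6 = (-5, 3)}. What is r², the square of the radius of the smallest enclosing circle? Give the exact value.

The farthest pair is A_1–A_5 with squared distance 234. The circle on this segment as diameter has centre (1.5, -0.5) and r² = 234/4 = 58.5.
Check A_2: distance² to centre = 22.5 ≤ 58.5, so it lies inside.
All remaining points lie in this disk, and no smaller disk contains both endpoints, so this is the minimum enclosing circle.

58.5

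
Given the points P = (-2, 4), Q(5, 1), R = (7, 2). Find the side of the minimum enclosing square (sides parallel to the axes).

9

The bounding box has width 9 and height 3.
An axis-aligned square enclosing the set must have side ≥ max(width, height).
So the minimum side is max(9, 3) = 9.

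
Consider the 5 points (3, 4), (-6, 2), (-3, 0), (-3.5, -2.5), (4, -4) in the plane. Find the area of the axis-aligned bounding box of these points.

x ranges over [-6, 4], width 10.
y ranges over [-4, 4], height 8.
Area = 10 × 8 = 80.

80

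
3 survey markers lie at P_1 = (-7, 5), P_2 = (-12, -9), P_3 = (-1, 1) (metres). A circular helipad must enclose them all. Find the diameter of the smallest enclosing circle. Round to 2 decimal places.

15.32

Side lengths²: P_1P_2² = 221, P_1P_3² = 52, P_2P_3² = 221.
Since P_2P_3² = 221 < 221 + 52 = 273, the triangle is acute, so the smallest enclosing circle is the circumcircle.
Circumcentre = (-7.75, -2.625), r² = 58.703125.
Diameter = 2r = 2√(58.703125) ≈ 15.32.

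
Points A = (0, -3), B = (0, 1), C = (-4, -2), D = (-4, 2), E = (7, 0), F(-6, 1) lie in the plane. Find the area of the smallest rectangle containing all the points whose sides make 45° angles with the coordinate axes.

In coordinates u = x + y, v = x − y the rectangle is axis-aligned; the map (x,y)→(u,v) scales areas by 2.
u-values: -3, 1, -6, -2, 7, -5; range = 7 − (-6) = 13.
v-values: 3, -1, -2, -6, 7, -7; range = 7 − (-7) = 14.
Area = (13 × 14) / 2 = 91.

91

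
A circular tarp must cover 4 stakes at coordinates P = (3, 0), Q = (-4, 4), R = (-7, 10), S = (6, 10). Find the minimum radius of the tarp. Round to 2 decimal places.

7.38

The minimum enclosing circle is determined by three boundary points: P, R, S.
Their circumcentre is (-0.5, 6.5) with r² = 54.5.
The farthest remaining point Q is at distance² 18.5 ≤ 54.5.
r = √(54.5) ≈ 7.38.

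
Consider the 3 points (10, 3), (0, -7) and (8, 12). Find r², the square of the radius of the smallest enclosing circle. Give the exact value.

106.25

Call the three points A, B, C in the order given.
Side lengths²: AB² = 200, AC² = 85, BC² = 425.
Since BC² = 425 ≥ 200 + 85 = 285, the angle opposite BC is not acute, so the smallest enclosing circle has BC as diameter.
Centre = midpoint of BC = (4, 2.5), r² = 425/4 = 106.25.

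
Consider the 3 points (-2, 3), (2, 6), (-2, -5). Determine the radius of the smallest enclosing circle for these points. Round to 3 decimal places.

Call the three points A, B, C in the order given.
Side lengths²: AB² = 25, AC² = 64, BC² = 137.
Since BC² = 137 ≥ 64 + 25 = 89, the angle opposite BC is not acute, so the smallest enclosing circle has BC as diameter.
Centre = midpoint of BC = (0, 0.5), r² = 137/4 = 34.25.
r = √(34.25) ≈ 5.852.

5.852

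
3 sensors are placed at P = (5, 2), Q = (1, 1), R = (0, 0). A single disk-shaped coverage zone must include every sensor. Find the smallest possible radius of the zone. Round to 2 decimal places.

2.69

Side lengths²: PQ² = 17, PR² = 29, QR² = 2.
Since PR² = 29 ≥ 17 + 2 = 19, the angle opposite PR is not acute, so the smallest enclosing circle has PR as diameter.
Centre = midpoint of PR = (2.5, 1), r² = 29/4 = 7.25.
r = √(7.25) ≈ 2.69.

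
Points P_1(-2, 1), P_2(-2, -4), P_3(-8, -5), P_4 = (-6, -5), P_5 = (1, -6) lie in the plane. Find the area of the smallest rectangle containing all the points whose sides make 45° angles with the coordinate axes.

In coordinates u = x + y, v = x − y the rectangle is axis-aligned; the map (x,y)→(u,v) scales areas by 2.
u-values: -1, -6, -13, -11, -5; range = -1 − (-13) = 12.
v-values: -3, 2, -3, -1, 7; range = 7 − (-3) = 10.
Area = (12 × 10) / 2 = 60.

60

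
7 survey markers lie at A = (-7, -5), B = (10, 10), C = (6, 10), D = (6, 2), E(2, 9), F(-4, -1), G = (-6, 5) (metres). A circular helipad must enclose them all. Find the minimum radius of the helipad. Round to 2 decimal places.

A smallest enclosing disk is always determined by at most three of the input points on its boundary.
The farthest pair is A–B with squared distance 514. The circle on this segment as diameter has centre (1.5, 2.5) and r² = 514/4 = 128.5.
Check C: distance² to centre = 76.5 ≤ 128.5, so it lies inside.
All remaining points lie in this disk, and no smaller disk contains both endpoints, so this is the minimum enclosing circle.
r = √(128.5) ≈ 11.34.

11.34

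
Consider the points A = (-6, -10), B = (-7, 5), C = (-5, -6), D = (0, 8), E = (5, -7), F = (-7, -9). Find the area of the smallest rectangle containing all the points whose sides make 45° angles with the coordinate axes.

288

In coordinates u = x + y, v = x − y the rectangle is axis-aligned; the map (x,y)→(u,v) scales areas by 2.
u-values: -16, -2, -11, 8, -2, -16; range = 8 − (-16) = 24.
v-values: 4, -12, 1, -8, 12, 2; range = 12 − (-12) = 24.
Area = (24 × 24) / 2 = 288.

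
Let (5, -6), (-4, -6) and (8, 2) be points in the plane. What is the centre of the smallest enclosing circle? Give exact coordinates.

(2, -2)

Call the three points A, B, C in the order given.
Side lengths²: AB² = 81, AC² = 73, BC² = 208.
Since BC² = 208 ≥ 81 + 73 = 154, the angle opposite BC is not acute, so the smallest enclosing circle has BC as diameter.
Centre = midpoint of BC = (2, -2), r² = 208/4 = 52.
Centre = (2, -2).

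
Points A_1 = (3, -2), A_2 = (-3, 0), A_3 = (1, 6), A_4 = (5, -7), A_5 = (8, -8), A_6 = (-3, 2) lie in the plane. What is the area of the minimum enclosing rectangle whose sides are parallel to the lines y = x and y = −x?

105

In coordinates u = x + y, v = x − y the rectangle is axis-aligned; the map (x,y)→(u,v) scales areas by 2.
u-values: 1, -3, 7, -2, 0, -1; range = 7 − (-3) = 10.
v-values: 5, -3, -5, 12, 16, -5; range = 16 − (-5) = 21.
Area = (10 × 21) / 2 = 105.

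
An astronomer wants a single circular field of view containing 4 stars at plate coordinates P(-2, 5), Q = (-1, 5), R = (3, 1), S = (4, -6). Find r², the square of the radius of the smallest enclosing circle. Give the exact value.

39.25

The farthest pair is P–S with squared distance 157. The circle on this segment as diameter has centre (1, -0.5) and r² = 157/4 = 39.25.
Check Q: distance² to centre = 34.25 ≤ 39.25, so it lies inside.
All remaining points lie in this disk, and no smaller disk contains both endpoints, so this is the minimum enclosing circle.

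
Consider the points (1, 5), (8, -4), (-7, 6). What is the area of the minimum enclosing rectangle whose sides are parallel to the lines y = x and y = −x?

87.5

In coordinates u = x + y, v = x − y the rectangle is axis-aligned; the map (x,y)→(u,v) scales areas by 2.
u-values: 6, 4, -1; range = 6 − (-1) = 7.
v-values: -4, 12, -13; range = 12 − (-13) = 25.
Area = (7 × 25) / 2 = 87.5.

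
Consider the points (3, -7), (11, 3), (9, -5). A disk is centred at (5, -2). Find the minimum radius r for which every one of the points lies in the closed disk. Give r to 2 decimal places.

7.81

The required radius is the distance from (5, -2) to the farthest point.
Squared distances: 29, 61, 25.
Maximum is 61, attained at (11, 3).
r = √61 ≈ 7.81.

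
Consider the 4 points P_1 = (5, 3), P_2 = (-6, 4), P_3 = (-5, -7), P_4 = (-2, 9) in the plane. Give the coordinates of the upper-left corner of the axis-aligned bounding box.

(-6, 9)

x-range [-6, 5], y-range [-7, 9].
The upper-left corner is (-6, 9).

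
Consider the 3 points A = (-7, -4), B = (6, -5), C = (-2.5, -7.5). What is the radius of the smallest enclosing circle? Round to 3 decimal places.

Side lengths²: AB² = 170, AC² = 32.5, BC² = 78.5.
Since AB² = 170 ≥ 78.5 + 32.5 = 111, the angle opposite AB is not acute, so the smallest enclosing circle has AB as diameter.
Centre = midpoint of AB = (-0.5, -4.5), r² = 170/4 = 42.5.
r = √(42.5) ≈ 6.519.

6.519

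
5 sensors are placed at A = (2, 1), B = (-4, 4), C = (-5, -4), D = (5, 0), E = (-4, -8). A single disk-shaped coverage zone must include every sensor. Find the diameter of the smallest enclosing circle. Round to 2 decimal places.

The minimum enclosing circle is determined by three boundary points: B, D, E.
Their circumcentre is (-23/18, -2) with r² = 14065/324.
The farthest remaining point A is at distance² 6397/324 ≤ 14065/324.
Diameter = 2r = 2√(14065/324) ≈ 13.18.

13.18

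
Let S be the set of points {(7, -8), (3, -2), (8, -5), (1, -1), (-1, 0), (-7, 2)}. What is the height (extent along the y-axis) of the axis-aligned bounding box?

10

max y = 2, min y = -8, so height = 10.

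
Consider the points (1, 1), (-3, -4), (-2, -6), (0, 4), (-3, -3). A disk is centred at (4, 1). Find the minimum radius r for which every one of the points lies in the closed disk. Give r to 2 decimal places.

9.22

The required radius is the distance from (4, 1) to the farthest point.
Squared distances: 9, 74, 85, 25, 65.
Maximum is 85, attained at (-2, -6).
r = √85 ≈ 9.22.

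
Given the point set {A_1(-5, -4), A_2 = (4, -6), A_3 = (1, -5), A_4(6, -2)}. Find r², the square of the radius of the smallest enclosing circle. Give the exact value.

31.25

By Welzl's lemma the MEC is supported by two points (diametrically opposite) or three points (on a circumcircle).
The farthest pair is A_1–A_4 with squared distance 125. The circle on this segment as diameter has centre (0.5, -3) and r² = 125/4 = 31.25.
Check A_2: distance² to centre = 21.25 ≤ 31.25, so it lies inside.
All remaining points lie in this disk, and no smaller disk contains both endpoints, so this is the minimum enclosing circle.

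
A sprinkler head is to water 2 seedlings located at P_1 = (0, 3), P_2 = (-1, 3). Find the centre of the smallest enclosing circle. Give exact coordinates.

The smallest circle enclosing two points has them as diameter endpoints.
Centre = midpoint = (-0.5, 3); r² = |P_1P_2|²/4 = 1/4 = 0.25.
Centre = (-0.5, 3).

(-0.5, 3)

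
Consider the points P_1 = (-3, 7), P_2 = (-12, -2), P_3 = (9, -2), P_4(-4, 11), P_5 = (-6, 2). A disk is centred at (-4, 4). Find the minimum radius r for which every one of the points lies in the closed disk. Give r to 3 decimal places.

14.318

The required radius is the distance from (-4, 4) to the farthest point.
Squared distances: 10, 100, 205, 49, 8.
Maximum is 205, attained at P_3.
r = √205 ≈ 14.318.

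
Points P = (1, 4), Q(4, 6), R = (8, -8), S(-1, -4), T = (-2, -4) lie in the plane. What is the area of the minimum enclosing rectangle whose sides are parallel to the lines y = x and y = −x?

In coordinates u = x + y, v = x − y the rectangle is axis-aligned; the map (x,y)→(u,v) scales areas by 2.
u-values: 5, 10, 0, -5, -6; range = 10 − (-6) = 16.
v-values: -3, -2, 16, 3, 2; range = 16 − (-3) = 19.
Area = (16 × 19) / 2 = 152.

152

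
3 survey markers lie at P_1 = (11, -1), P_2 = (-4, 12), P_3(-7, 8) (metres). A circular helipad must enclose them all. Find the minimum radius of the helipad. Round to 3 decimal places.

10.087

Side lengths²: P_1P_2² = 394, P_1P_3² = 405, P_2P_3² = 25.
Since P_1P_3² = 405 < 394 + 25 = 419, the triangle is acute, so the smallest enclosing circle is the circumcircle.
Circumcentre = (51/22, 91/22), r² = 24625/242.
r = √(24625/242) ≈ 10.087.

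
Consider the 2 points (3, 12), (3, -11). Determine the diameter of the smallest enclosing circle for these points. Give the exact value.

The smallest circle enclosing two points has them as diameter endpoints.
Centre = midpoint = (3, 0.5); r² = |(3, 12)−(3, -11)|²/4 = 529/4 = 132.25.
Diameter = 2r = 2√(132.25) = 23.

23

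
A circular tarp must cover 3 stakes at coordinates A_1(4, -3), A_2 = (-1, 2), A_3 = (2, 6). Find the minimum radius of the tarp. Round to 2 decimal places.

4.61

Side lengths²: A_1A_2² = 50, A_1A_3² = 85, A_2A_3² = 25.
Since A_1A_3² = 85 ≥ 50 + 25 = 75, the angle opposite A_1A_3 is not acute, so the smallest enclosing circle has A_1A_3 as diameter.
Centre = midpoint of A_1A_3 = (3, 1.5), r² = 85/4 = 21.25.
r = √(21.25) ≈ 4.61.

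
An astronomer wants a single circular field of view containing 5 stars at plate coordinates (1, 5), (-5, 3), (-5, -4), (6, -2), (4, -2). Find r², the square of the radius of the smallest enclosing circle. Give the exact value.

9125/242

A smallest enclosing disk is always determined by at most three of the input points on its boundary.
The minimum enclosing circle is determined by three boundary points: (-5, 3), (-5, -4), (6, -2).
Their circumcentre is (1/22, -0.5) with r² = 9125/242.
The farthest remaining point (1, 5) is at distance² 7541/242 ≤ 9125/242.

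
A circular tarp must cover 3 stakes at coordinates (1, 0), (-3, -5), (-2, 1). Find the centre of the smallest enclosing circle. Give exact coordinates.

Call the three points A, B, C in the order given.
Side lengths²: AB² = 41, AC² = 10, BC² = 37.
Since AB² = 41 < 37 + 10 = 47, the triangle is acute, so the smallest enclosing circle is the circumcircle.
Circumcentre = (-53/38, -83/38), r² = 7585/722.
Centre = (-53/38, -83/38).

(-53/38, -83/38)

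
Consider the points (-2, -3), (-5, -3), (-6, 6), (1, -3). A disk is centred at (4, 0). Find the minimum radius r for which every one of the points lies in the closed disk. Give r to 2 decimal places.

The required radius is the distance from (4, 0) to the farthest point.
Squared distances: 45, 90, 136, 18.
Maximum is 136, attained at (-6, 6).
r = √136 ≈ 11.66.

11.66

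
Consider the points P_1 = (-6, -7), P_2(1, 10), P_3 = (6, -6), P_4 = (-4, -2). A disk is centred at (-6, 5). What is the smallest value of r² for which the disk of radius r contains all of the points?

265

The required radius is the distance from (-6, 5) to the farthest point.
Squared distances: 144, 74, 265, 53.
Maximum is 265, attained at P_3.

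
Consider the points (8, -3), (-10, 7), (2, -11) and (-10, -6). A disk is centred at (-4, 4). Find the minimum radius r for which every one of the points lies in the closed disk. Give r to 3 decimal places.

The required radius is the distance from (-4, 4) to the farthest point.
Squared distances: 193, 45, 261, 136.
Maximum is 261, attained at (2, -11).
r = √261 ≈ 16.155.

16.155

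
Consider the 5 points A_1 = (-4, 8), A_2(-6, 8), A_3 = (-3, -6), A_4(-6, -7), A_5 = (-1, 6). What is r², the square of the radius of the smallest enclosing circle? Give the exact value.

57.25

The minimum enclosing circle of a finite set is fixed by two of the points (as a diameter) or three (as a circumcircle).
The farthest pair is A_1–A_4 with squared distance 229. The circle on this segment as diameter has centre (-5, 0.5) and r² = 229/4 = 57.25.
Check A_2: distance² to centre = 57.25 ≤ 57.25, so it lies inside.
All remaining points lie in this disk, and no smaller disk contains both endpoints, so this is the minimum enclosing circle.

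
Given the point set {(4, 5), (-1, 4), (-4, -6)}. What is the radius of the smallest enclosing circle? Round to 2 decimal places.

Call the three points A, B, C in the order given.
Side lengths²: AB² = 26, AC² = 185, BC² = 109.
Since AC² = 185 ≥ 109 + 26 = 135, the angle opposite AC is not acute, so the smallest enclosing circle has AC as diameter.
Centre = midpoint of AC = (0, -0.5), r² = 185/4 = 46.25.
r = √(46.25) ≈ 6.80.

6.80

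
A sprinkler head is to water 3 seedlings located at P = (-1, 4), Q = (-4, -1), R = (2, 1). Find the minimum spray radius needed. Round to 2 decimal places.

Side lengths²: PQ² = 34, PR² = 18, QR² = 40.
Since QR² = 40 < 34 + 18 = 52, the triangle is acute, so the smallest enclosing circle is the circumcircle.
Circumcentre = (-1.25, 0.75), r² = 10.625.
r = √(10.625) ≈ 3.26.

3.26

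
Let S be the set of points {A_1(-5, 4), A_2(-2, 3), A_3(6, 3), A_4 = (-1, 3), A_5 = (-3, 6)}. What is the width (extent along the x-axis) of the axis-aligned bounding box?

11

max x = 6, min x = -5, so width = 11.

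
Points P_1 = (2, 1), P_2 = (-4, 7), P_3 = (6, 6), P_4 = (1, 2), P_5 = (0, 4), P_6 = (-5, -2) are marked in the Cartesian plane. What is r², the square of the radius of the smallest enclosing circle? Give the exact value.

The minimum enclosing circle of a finite set is fixed by two of the points (as a diameter) or three (as a circumcircle).
The farthest pair is P_3–P_6 with squared distance 185. The circle on this segment as diameter has centre (0.5, 2) and r² = 185/4 = 46.25.
Check P_1: distance² to centre = 3.25 ≤ 46.25, so it lies inside.
All remaining points lie in this disk, and no smaller disk contains both endpoints, so this is the minimum enclosing circle.

46.25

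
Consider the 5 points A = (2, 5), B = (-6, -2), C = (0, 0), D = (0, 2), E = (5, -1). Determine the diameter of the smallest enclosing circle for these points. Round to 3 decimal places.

The minimum enclosing circle is determined by three boundary points: A, B, E.
Their circumcentre is (-29/46, -3/46) with r² = 34465/1058.
The farthest remaining point D is at distance² 4933/1058 ≤ 34465/1058.
Diameter = 2r = 2√(34465/1058) ≈ 11.415.

11.415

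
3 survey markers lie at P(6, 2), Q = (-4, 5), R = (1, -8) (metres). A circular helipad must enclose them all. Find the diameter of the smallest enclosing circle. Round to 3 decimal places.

Side lengths²: PQ² = 109, PR² = 125, QR² = 194.
Since QR² = 194 < 125 + 109 = 234, the triangle is acute, so the smallest enclosing circle is the circumcircle.
Circumcentre = (-17/46, -49/46), r² = 52865/1058.
Diameter = 2r = 2√(52865/1058) ≈ 14.137.

14.137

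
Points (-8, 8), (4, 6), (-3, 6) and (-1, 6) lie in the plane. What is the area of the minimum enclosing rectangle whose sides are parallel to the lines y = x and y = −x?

70

In coordinates u = x + y, v = x − y the rectangle is axis-aligned; the map (x,y)→(u,v) scales areas by 2.
u-values: 0, 10, 3, 5; range = 10 − 0 = 10.
v-values: -16, -2, -9, -7; range = -2 − (-16) = 14.
Area = (10 × 14) / 2 = 70.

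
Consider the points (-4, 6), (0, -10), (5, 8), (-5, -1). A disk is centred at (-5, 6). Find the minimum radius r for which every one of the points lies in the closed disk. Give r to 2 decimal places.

16.76

The required radius is the distance from (-5, 6) to the farthest point.
Squared distances: 1, 281, 104, 49.
Maximum is 281, attained at (0, -10).
r = √281 ≈ 16.76.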